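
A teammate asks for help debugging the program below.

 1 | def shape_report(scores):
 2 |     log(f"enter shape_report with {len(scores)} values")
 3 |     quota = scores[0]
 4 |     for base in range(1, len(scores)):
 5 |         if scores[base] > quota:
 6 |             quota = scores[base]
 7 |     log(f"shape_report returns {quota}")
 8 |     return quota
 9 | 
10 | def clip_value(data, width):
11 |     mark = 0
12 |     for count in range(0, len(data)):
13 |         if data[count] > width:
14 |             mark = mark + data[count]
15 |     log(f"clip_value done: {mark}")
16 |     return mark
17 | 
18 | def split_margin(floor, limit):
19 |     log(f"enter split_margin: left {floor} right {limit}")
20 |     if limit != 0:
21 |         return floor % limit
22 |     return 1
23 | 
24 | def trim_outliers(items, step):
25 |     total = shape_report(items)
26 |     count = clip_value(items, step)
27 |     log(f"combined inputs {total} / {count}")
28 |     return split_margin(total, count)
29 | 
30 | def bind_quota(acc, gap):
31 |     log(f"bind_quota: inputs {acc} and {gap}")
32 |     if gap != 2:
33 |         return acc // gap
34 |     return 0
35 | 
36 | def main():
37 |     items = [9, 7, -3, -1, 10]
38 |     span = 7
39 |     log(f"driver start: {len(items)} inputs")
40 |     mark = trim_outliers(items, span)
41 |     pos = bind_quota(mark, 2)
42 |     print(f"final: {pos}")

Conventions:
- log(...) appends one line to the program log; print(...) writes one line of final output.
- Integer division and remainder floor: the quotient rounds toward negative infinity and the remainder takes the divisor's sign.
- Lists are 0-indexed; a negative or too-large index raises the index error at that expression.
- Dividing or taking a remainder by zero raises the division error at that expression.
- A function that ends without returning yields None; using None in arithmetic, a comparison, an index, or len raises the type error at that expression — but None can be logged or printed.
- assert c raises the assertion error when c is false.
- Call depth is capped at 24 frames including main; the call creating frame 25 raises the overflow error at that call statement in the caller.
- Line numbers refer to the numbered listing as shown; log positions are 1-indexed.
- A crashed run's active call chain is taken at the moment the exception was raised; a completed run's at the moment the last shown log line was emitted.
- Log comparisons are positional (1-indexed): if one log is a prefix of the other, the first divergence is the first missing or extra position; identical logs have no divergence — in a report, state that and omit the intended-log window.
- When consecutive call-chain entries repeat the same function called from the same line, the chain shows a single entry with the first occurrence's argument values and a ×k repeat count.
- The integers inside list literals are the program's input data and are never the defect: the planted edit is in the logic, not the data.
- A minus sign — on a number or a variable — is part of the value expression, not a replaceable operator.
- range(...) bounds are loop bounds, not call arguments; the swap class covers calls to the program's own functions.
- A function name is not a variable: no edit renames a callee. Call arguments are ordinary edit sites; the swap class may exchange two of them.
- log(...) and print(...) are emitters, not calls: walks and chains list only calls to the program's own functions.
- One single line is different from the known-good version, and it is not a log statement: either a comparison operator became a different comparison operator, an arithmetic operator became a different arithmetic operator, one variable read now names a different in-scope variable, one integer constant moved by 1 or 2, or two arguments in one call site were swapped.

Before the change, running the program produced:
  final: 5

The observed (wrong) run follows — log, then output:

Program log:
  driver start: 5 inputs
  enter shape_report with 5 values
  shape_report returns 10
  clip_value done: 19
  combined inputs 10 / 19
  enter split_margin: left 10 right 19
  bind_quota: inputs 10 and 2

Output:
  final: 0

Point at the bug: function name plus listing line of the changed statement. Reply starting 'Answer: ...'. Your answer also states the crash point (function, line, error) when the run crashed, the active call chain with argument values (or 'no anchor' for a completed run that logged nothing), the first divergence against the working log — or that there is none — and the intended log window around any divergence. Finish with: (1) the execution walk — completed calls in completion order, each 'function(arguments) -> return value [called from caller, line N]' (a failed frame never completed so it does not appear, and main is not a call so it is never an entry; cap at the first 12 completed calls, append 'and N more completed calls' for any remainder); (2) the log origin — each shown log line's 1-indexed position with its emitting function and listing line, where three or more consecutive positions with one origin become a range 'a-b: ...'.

Answer: the defect is in bind_quota at line 32.
The tell: The logs agree in full; only the final output differs.
Call chain: main -> bind_quota(10, 2) (called at line 41).
First divergence: there is none — every log position agrees.
Execution walk:
  shape_report([9, 7, -3, -1, 10]) -> 10  [called from trim_outliers, line 25]
  clip_value([9, 7, -3, -1, 10], 7) -> 19  [called from trim_outliers, line 26]
  split_margin(10, 19) -> 10  [called from trim_outliers, line 28]
  trim_outliers([9, 7, -3, -1, 10], 7) -> 10  [called from main, line 40]
  bind_quota(10, 2) -> 0  [called from main, line 41]
Log line origins:
  1: from main, line 39
  2: from shape_report, line 2
  3: from shape_report, line 7
  4: from clip_value, line 15
  5: from trim_outliers, line 27
  6: from split_margin, line 19
  7: from bind_quota, line 31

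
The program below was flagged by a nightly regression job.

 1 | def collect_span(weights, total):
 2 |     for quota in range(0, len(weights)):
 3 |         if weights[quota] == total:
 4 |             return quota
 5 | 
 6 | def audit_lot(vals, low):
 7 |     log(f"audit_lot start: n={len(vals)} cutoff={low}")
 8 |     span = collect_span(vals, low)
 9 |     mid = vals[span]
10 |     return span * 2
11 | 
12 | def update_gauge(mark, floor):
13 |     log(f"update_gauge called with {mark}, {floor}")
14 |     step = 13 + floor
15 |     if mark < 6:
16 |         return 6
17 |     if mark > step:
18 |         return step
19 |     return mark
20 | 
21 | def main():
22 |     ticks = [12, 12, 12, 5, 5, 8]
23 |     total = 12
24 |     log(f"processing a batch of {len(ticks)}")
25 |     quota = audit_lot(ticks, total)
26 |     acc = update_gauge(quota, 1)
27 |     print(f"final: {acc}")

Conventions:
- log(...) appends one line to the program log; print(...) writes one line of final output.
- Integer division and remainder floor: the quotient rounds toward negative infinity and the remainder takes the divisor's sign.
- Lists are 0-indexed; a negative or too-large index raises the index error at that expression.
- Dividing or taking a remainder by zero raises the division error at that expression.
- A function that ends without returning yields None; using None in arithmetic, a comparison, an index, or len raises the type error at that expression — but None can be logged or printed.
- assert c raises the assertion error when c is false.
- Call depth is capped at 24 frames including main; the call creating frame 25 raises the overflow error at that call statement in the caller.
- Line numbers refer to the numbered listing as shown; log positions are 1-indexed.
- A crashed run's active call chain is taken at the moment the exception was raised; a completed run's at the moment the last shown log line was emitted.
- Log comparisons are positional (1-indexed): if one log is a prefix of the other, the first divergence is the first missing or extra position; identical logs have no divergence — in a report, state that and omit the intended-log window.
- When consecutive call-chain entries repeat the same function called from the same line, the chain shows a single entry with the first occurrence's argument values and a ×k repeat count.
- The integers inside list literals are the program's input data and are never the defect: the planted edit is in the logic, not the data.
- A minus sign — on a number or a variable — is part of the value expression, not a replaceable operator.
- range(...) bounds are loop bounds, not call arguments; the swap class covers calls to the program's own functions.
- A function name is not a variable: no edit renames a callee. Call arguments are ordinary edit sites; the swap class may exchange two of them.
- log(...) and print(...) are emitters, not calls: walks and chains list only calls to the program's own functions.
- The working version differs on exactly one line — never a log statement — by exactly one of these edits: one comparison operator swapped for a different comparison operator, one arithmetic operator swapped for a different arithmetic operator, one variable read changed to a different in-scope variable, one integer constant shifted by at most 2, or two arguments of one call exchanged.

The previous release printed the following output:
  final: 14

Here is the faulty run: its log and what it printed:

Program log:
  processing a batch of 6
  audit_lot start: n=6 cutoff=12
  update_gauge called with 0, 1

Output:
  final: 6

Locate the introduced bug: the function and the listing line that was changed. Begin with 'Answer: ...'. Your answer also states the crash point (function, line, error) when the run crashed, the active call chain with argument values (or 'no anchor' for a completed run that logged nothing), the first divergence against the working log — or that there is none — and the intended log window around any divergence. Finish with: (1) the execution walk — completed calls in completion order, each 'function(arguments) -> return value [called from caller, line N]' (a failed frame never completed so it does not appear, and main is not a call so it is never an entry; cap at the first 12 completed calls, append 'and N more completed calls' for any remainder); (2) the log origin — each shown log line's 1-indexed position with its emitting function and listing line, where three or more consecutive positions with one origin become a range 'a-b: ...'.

Answer: the defect is in audit_lot at line 10.
The tell: Position 3 is the first bad log line: 'update_gauge called with 0, 1' should read 'update_gauge called with 24, 1'.
Call chain: main -> update_gauge(0, 1) (called at line 26).
First divergence: position 3; shown 'update_gauge called with 0, 1' vs intended 'update_gauge called with 24, 1'.
Intended log window:
  1: processing a batch of 6
  2: audit_lot start: n=6 cutoff=12
  3: update_gauge called with 24, 1
Execution walk:
  collect_span([12, 12, 12, 5, 5, 8], 12) -> 0  [called from audit_lot, line 8]
  audit_lot([12, 12, 12, 5, 5, 8], 12) -> 0  [called from main, line 25]
  update_gauge(0, 1) -> 6  [called from main, line 26]
Log line origins:
  1 — main, line 24
  2 — audit_lot, line 7
  3 — update_gauge, line 13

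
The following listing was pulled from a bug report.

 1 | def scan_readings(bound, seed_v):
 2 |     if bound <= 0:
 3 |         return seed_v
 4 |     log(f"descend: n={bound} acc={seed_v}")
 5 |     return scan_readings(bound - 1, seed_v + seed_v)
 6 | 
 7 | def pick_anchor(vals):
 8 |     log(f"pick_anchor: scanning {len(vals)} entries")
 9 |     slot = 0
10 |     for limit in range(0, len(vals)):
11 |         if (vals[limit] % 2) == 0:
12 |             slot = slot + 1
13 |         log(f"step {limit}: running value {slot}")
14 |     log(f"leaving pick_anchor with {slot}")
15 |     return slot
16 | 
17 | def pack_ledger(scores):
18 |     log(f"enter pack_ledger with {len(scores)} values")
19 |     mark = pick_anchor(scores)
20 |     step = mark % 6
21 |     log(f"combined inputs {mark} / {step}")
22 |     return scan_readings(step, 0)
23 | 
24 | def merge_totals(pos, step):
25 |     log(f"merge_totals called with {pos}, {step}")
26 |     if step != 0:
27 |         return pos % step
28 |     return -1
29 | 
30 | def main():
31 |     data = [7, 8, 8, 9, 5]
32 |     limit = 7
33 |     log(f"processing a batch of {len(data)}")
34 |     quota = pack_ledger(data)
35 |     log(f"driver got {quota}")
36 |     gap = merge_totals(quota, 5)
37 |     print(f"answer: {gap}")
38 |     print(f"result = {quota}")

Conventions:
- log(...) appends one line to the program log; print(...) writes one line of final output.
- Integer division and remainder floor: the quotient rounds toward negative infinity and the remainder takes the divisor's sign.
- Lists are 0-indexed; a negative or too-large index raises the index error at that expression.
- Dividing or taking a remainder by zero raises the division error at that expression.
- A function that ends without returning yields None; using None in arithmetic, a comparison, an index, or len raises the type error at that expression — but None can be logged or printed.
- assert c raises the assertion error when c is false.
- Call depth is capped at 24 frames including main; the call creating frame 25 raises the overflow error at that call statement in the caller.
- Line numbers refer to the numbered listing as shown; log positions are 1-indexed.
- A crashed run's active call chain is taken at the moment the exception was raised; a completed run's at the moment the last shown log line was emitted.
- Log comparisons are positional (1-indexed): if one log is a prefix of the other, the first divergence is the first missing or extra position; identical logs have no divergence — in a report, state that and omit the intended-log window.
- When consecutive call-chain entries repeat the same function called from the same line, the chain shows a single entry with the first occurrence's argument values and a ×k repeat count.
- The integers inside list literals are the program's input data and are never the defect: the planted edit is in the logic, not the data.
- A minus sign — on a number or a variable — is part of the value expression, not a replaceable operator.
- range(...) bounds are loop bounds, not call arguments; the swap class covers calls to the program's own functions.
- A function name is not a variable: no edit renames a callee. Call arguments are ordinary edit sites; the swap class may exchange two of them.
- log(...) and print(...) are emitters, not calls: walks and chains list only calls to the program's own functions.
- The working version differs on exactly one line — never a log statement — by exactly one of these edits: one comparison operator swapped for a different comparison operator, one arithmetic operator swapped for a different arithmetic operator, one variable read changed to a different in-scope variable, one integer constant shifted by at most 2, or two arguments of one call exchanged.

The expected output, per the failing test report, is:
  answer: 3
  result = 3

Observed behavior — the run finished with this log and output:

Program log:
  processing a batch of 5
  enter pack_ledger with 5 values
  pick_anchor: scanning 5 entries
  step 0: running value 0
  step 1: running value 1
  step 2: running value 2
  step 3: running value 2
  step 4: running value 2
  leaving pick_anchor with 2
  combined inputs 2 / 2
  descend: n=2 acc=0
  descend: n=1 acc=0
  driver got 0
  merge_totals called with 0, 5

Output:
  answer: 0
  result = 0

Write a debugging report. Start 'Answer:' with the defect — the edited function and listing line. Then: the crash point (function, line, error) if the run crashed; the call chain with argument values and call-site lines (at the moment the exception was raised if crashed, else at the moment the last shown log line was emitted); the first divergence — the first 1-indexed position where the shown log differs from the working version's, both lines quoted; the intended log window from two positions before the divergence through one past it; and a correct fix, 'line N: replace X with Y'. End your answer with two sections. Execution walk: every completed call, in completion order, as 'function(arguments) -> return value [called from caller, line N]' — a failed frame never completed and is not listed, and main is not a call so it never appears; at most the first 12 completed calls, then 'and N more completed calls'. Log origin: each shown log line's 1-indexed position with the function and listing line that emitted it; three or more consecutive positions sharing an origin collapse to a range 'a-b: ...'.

Answer: the defect is in scan_readings at line 5.
Core observation: Position 12 is the first bad log line: 'descend: n=1 acc=0' should read 'descend: n=1 acc=2'.
Call chain: main -> merge_totals(0, 5) (called at line 36).
First divergence: at position 12 the run shows 'descend: n=1 acc=0' where the working version logs 'descend: n=1 acc=2'.
Intended log window:
  10: combined inputs 2 / 2
  11: descend: n=2 acc=0
  12: descend: n=1 acc=2
  13: driver got 3
Execution walk:
  pick_anchor([7, 8, 8, 9, 5]) -> 2  [called from pack_ledger, line 19]
  scan_readings(0, 0) -> 0  [called from scan_readings, line 5]
  scan_readings(1, 0) -> 0  [called from scan_readings, line 5]
  scan_readings(2, 0) -> 0  [called from pack_ledger, line 22]
  pack_ledger([7, 8, 8, 9, 5]) -> 0  [called from main, line 34]
  merge_totals(0, 5) -> 0  [called from main, line 36]
Log origins:
  1: from main, line 33
  2: from pack_ledger, line 18
  3: from pick_anchor, line 8
  4-8: from pick_anchor, line 13
  9: from pick_anchor, line 14
  10: from pack_ledger, line 21
  11: from scan_readings, line 4
  12: from scan_readings, line 4
  13: from main, line 35
  14: from merge_totals, line 25
A correct fix: line 5: replace `seed_v + seed_v` with `seed_v + bound`.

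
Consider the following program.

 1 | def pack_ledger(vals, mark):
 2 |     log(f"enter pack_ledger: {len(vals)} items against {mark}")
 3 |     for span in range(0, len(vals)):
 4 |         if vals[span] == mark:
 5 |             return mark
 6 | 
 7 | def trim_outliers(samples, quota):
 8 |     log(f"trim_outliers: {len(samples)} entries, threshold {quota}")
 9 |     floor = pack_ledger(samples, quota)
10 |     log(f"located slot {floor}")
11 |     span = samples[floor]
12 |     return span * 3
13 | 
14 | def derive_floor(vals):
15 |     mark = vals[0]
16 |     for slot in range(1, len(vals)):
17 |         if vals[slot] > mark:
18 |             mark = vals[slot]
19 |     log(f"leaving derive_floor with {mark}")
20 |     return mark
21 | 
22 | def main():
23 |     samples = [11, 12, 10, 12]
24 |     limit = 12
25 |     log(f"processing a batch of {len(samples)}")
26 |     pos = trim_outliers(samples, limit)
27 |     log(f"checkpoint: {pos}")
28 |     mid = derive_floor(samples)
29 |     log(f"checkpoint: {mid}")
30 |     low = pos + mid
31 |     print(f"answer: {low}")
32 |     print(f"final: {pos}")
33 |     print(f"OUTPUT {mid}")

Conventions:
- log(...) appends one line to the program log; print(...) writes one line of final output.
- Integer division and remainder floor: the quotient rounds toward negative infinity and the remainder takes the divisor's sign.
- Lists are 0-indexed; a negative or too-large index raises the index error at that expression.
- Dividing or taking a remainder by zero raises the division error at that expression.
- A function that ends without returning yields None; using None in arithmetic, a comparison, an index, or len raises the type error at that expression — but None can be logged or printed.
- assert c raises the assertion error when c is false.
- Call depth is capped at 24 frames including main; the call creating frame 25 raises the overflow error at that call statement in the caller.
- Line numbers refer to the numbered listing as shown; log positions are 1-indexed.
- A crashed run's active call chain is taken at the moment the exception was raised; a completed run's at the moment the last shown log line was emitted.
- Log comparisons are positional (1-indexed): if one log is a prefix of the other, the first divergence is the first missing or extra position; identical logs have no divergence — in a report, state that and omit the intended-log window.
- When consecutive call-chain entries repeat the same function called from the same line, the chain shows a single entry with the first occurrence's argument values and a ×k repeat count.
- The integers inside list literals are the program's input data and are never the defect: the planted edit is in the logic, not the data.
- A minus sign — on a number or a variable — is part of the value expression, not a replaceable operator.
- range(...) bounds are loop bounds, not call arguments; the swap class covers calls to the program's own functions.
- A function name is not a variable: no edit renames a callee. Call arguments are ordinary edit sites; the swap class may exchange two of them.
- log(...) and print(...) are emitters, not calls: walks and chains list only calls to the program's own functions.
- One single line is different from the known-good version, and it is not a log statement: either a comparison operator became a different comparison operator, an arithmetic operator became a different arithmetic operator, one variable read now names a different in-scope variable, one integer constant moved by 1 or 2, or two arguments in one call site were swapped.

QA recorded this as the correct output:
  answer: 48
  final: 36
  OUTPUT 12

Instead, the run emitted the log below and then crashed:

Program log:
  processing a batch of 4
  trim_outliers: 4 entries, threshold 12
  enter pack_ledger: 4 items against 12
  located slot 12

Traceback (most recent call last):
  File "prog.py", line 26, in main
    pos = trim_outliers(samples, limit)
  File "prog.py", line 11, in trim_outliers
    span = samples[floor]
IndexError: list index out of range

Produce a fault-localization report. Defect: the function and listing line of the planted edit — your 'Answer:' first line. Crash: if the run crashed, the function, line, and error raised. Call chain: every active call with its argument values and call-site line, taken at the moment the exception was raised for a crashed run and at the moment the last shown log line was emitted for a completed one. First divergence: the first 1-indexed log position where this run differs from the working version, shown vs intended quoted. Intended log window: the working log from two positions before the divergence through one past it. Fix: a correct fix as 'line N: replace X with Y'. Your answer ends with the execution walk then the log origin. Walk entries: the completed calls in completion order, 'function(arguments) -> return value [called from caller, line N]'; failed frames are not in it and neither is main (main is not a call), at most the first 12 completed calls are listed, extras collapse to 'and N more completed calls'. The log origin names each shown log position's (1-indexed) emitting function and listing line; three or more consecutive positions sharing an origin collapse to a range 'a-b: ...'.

Answer: the defect is in pack_ledger at line 5.
Core observation: Log line 4 is where behavior first shows: 'located slot 12' appears instead of 'located slot 1'.
Crash: trim_outliers, line 11, IndexError.
Call chain: main -> trim_outliers([11, 12, 10, 12], 12) (called at line 26).
First divergence: at position 4 the run shows 'located slot 12' where the working version logs 'located slot 1'.
Intended log window:
  2: trim_outliers: 4 entries, threshold 12
  3: enter pack_ledger: 4 items against 12
  4: located slot 1
  5: checkpoint: 36
Execution walk:
  pack_ledger([11, 12, 10, 12], 12) -> 12  [called from trim_outliers, line 9]
Origin of each log line:
  1: emitted by main (line 25)
  2: emitted by trim_outliers (line 8)
  3: emitted by pack_ledger (line 2)
  4: emitted by trim_outliers (line 10)
A correct fix: line 5: replace `mark` with `span`.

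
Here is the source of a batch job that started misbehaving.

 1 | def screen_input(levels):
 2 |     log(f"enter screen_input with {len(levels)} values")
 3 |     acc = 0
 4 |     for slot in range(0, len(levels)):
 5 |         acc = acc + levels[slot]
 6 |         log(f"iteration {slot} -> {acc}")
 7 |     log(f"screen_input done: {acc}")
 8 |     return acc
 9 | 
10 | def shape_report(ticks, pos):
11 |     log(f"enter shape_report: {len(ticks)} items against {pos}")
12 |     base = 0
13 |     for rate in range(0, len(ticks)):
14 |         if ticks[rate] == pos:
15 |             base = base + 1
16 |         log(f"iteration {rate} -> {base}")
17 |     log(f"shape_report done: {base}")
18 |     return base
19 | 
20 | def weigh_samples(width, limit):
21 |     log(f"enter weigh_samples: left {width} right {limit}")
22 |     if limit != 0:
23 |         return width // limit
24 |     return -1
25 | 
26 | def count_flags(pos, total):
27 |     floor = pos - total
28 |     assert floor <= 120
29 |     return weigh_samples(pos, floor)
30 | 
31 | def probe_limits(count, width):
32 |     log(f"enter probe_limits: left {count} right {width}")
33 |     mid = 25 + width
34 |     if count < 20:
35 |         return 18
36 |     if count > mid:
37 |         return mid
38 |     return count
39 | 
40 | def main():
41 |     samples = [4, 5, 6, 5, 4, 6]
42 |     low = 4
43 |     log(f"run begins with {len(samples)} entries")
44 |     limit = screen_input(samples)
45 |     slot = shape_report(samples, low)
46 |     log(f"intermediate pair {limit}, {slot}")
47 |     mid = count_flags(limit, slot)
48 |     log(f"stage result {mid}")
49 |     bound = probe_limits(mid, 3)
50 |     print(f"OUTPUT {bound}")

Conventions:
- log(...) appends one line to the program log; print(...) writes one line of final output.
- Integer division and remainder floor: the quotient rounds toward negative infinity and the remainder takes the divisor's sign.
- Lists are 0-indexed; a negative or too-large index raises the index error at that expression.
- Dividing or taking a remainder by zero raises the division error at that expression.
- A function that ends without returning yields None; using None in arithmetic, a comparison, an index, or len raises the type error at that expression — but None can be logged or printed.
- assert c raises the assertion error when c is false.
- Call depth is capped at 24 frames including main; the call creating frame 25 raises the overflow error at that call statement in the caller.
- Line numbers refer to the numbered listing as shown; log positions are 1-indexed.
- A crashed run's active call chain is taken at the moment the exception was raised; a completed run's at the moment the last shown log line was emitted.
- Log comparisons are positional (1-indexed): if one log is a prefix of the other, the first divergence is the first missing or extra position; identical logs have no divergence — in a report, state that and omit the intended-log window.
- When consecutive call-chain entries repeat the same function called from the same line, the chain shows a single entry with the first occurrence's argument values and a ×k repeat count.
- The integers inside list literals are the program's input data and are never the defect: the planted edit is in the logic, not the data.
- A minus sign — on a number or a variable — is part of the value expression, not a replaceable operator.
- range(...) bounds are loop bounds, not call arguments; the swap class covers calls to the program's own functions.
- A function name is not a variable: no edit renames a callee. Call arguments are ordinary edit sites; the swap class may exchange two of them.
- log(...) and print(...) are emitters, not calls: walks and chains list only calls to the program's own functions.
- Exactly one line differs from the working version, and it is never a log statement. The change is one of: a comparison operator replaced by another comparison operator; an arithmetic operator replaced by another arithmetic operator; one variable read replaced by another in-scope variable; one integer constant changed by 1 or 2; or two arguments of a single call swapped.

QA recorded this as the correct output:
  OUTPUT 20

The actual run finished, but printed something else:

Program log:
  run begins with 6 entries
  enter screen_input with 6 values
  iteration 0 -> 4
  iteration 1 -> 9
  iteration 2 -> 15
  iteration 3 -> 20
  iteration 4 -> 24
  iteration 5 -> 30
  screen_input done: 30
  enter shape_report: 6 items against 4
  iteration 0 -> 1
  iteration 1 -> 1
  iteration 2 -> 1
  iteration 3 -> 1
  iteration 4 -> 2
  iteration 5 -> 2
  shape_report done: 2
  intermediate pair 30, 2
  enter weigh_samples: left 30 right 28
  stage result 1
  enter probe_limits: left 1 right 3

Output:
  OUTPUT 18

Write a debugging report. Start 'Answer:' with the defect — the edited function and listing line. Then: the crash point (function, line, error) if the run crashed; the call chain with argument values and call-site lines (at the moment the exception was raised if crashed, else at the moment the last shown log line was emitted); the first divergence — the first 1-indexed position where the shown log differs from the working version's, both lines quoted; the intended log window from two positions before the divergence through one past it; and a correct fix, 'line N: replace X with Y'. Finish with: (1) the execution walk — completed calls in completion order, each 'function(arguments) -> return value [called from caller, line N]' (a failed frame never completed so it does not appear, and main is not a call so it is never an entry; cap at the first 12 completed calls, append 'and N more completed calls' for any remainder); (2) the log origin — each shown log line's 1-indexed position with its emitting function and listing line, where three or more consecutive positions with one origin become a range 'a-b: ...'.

Answer: the defect is in probe_limits at line 35.
Key fact: Log streams are identical — the defect surfaces only in the printed output.
Call chain: main -> probe_limits(1, 3) (called at line 49).
First divergence: there is none — every log position agrees.
Execution walk:
  screen_input([4, 5, 6, 5, 4, 6]) -> 30  [called from main, line 44]
  shape_report([4, 5, 6, 5, 4, 6], 4) -> 2  [called from main, line 45]
  weigh_samples(30, 28) -> 1  [called from count_flags, line 29]
  count_flags(30, 2) -> 1  [called from main, line 47]
  probe_limits(1, 3) -> 18  [called from main, line 49]
Log origin:
  1: from main, line 43
  2: from screen_input, line 2
  3-8: from screen_input, line 6
  9: from screen_input, line 7
  10: from shape_report, line 11
  11-16: from shape_report, line 16
  17: from shape_report, line 17
  18: from main, line 46
  19: from weigh_samples, line 21
  20: from main, line 48
  21: from probe_limits, line 32
A correct fix: line 35: replace `18` with `20`.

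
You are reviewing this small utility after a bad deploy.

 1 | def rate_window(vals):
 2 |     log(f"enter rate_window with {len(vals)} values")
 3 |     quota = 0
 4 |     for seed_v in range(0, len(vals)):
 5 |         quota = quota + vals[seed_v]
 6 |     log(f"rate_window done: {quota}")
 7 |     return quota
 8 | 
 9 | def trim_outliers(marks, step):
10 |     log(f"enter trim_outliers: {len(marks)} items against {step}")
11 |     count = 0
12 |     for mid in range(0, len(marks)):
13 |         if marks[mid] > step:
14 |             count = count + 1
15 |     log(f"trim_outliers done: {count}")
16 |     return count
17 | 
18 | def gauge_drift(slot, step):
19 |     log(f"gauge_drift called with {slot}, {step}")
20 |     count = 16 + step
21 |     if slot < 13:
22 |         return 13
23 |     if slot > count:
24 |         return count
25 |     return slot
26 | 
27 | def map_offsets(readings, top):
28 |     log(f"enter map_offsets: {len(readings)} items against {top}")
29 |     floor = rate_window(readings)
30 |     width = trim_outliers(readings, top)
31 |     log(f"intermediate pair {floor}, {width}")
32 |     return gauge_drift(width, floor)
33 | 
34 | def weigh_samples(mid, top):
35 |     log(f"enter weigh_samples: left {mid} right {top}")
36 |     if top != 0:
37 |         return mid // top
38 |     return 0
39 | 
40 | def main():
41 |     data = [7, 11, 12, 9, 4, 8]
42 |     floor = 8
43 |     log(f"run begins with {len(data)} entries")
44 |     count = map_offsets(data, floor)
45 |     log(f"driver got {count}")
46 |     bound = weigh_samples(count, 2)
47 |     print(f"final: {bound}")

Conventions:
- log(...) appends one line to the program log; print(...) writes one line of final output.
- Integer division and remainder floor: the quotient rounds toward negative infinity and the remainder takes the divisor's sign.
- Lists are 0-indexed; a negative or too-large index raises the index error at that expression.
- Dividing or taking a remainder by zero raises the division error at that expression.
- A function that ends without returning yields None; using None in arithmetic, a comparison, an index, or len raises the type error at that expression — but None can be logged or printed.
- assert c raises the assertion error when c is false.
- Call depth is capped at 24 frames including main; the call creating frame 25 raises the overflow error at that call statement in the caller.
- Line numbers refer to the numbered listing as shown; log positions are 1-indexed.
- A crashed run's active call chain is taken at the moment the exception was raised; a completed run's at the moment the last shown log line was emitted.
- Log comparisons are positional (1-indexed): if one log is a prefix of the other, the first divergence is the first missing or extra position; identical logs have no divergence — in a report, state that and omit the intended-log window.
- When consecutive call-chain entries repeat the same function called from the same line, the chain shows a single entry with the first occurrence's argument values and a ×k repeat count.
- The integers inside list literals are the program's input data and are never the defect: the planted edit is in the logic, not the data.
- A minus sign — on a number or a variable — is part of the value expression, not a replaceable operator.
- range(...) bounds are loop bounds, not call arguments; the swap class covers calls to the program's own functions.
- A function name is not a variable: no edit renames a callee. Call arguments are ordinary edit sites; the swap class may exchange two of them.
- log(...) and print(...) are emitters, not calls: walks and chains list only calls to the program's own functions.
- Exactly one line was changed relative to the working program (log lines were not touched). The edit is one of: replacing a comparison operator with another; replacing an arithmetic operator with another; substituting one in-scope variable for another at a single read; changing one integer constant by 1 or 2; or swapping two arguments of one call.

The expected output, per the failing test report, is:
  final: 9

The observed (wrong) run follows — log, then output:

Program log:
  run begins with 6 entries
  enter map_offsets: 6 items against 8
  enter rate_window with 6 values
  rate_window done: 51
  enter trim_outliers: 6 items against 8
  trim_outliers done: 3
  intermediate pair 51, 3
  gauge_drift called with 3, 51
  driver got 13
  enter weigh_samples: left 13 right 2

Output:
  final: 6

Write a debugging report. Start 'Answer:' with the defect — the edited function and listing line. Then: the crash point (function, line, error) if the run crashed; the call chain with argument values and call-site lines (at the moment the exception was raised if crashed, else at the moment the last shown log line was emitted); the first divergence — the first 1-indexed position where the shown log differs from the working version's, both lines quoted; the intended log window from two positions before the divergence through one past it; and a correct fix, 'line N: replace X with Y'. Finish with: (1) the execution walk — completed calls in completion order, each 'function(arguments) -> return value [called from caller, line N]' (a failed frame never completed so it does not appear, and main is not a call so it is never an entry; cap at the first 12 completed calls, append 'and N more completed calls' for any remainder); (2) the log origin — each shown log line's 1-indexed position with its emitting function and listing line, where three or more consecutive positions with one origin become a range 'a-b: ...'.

Answer: the defect is in map_offsets at line 32.
Key observation: Everything matches until log position 8, which reads 'gauge_drift called with 3, 51' in place of 'gauge_drift called with 51, 3'.
Call chain: main -> weigh_samples(13, 2) (called at line 46).
First divergence: position 8 — the shown line 'gauge_drift called with 3, 51' should read 'gauge_drift called with 51, 3'.
Intended log window:
  6: trim_outliers done: 3
  7: intermediate pair 51, 3
  8: gauge_drift called with 51, 3
  9: driver got 19
Execution walk:
  rate_window([7, 11, 12, 9, 4, 8]) -> 51  [called from map_offsets, line 29]
  trim_outliers([7, 11, 12, 9, 4, 8], 8) -> 3  [called from map_offsets, line 30]
  gauge_drift(3, 51) -> 13  [called from map_offsets, line 32]
  map_offsets([7, 11, 12, 9, 4, 8], 8) -> 13  [called from main, line 44]
  weigh_samples(13, 2) -> 6  [called from main, line 46]
Origin of each log line:
  1 — main, line 43
  2 — map_offsets, line 28
  3 — rate_window, line 2
  4 — rate_window, line 6
  5 — trim_outliers, line 10
  6 — trim_outliers, line 15
  7 — map_offsets, line 31
  8 — gauge_drift, line 19
  9 — main, line 45
  10 — weigh_samples, line 35
A correct fix: line 32: replace `gauge_drift(width, floor)` with `gauge_drift(floor, width)`.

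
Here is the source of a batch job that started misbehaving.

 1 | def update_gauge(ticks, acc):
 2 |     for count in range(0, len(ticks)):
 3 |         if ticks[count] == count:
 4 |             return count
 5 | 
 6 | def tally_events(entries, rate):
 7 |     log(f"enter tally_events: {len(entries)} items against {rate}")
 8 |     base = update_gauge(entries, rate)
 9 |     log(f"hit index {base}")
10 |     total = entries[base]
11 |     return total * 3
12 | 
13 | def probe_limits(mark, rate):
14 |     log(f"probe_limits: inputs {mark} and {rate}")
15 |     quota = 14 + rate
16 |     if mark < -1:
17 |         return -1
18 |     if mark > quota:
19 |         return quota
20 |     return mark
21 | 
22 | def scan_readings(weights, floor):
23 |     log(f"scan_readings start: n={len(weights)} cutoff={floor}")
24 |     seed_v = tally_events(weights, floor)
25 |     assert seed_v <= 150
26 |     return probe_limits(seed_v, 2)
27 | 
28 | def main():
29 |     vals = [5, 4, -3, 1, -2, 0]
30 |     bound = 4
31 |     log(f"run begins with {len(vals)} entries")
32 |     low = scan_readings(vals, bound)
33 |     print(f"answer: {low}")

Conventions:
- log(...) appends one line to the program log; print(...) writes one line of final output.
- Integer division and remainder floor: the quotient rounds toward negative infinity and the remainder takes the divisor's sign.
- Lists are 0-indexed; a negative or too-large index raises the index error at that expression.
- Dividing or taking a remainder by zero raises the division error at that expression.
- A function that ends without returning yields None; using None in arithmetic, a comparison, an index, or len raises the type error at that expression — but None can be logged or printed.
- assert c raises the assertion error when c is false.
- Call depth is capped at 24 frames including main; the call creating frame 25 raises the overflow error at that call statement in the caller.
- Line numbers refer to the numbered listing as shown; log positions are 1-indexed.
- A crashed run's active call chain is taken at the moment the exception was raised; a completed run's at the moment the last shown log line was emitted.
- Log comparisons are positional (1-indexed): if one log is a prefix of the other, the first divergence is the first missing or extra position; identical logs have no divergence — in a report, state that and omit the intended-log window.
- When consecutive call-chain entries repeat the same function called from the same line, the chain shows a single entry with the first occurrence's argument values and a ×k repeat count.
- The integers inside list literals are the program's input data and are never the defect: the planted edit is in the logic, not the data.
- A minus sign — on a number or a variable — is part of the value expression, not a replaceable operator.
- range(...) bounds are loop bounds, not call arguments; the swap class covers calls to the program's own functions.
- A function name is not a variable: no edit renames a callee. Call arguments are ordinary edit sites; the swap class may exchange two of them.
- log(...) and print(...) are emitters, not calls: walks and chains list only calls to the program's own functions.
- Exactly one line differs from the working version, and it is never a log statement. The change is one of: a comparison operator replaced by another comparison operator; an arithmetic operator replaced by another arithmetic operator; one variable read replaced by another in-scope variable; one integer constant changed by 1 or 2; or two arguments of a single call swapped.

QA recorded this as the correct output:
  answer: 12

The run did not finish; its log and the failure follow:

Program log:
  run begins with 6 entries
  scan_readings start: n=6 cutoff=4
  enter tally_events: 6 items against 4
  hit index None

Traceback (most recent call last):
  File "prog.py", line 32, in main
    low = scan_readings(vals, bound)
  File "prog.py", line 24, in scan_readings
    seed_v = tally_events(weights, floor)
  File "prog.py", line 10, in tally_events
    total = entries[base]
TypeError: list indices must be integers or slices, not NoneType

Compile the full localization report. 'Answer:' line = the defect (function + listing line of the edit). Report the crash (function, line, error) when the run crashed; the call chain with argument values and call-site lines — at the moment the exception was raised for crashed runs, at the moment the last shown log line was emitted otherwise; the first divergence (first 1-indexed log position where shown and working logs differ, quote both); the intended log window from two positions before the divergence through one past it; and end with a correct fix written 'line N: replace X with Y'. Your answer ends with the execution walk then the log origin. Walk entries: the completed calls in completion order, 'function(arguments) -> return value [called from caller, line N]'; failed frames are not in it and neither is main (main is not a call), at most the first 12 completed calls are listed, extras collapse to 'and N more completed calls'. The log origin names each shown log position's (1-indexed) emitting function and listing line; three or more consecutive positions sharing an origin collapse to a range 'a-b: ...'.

Answer: the defect is in update_gauge at line 3.
Key fact: Log line 4 is where behavior first shows: 'hit index None' appears instead of 'hit index 1'.
Crash: tally_events, line 10, TypeError.
Call chain: main -> scan_readings([5, 4, -3, 1, -2, 0], 4) (called at line 32) -> tally_events([5, 4, -3, 1, -2, 0], 4) (called at line 24).
First divergence: position 4; shown 'hit index None' vs intended 'hit index 1'.
Intended log window:
  2: scan_readings start: n=6 cutoff=4
  3: enter tally_events: 6 items against 4
  4: hit index 1
  5: probe_limits: inputs 12 and 2
Execution walk:
  update_gauge([5, 4, -3, 1, -2, 0], 4) -> None  [called from tally_events, line 8]
Origin of each log line:
  1 — main, line 31
  2 — scan_readings, line 23
  3 — tally_events, line 7
  4 — tally_events, line 9
A correct fix: line 3: replace `ticks[count] == count` with `ticks[count] == acc`.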